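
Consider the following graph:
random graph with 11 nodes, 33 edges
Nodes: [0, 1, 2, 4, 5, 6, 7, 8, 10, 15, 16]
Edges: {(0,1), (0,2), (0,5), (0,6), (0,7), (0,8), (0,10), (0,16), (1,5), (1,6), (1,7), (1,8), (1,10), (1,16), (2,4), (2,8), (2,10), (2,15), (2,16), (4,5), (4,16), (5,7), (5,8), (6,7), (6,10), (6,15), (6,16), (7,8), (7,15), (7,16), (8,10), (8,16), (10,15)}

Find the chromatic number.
χ(G) = 5

Clique number ω(G) = 5 (lower bound: χ ≥ ω).
The clique on [0, 1, 7, 8, 16] has size 5, forcing χ ≥ 5, and the coloring below uses 5 colors, so χ(G) = 5.
A valid 5-coloring: color 1: [0, 4, 15]; color 2: [6, 8]; color 3: [2, 7]; color 4: [5, 10, 16]; color 5: [1].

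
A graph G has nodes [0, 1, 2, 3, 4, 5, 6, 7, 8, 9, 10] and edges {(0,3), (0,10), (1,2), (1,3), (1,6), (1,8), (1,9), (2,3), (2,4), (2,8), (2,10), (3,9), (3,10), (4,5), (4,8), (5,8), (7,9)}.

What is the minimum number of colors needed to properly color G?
χ(G) = 3

Clique number ω(G) = 3 (lower bound: χ ≥ ω).
The clique on [0, 3, 10] has size 3, forcing χ ≥ 3, and the coloring below uses 3 colors, so χ(G) = 3.
A valid 3-coloring: color 1: [0, 2, 5, 6, 9]; color 2: [1, 4, 7, 10]; color 3: [3, 8].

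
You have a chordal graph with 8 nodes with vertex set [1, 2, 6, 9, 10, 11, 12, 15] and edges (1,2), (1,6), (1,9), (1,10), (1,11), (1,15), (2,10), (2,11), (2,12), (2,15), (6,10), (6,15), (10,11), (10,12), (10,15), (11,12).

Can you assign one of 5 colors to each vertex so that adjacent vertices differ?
Yes, G is 5-colorable

A valid 5-coloring: color 1: [9, 10]; color 2: [1, 12]; color 3: [2, 6]; color 4: [11, 15].
(χ(G) = 4 ≤ 5.)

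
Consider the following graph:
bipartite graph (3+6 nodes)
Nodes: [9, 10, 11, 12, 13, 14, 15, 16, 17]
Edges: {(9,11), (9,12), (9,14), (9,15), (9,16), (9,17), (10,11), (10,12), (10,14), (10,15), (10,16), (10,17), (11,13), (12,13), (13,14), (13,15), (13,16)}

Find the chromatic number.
Clique number ω(G) = 2 (lower bound: χ ≥ ω).
The graph is bipartite (no odd cycle), so 2 colors suffice: χ(G) = 2.
A valid 2-coloring: color 1: [9, 10, 13]; color 2: [11, 12, 14, 15, 16, 17].

χ(G) = 2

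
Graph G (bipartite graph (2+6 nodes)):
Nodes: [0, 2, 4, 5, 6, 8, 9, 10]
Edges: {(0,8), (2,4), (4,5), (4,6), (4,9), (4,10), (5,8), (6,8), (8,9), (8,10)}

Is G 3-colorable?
Yes, G is 3-colorable

A valid 3-coloring: color 1: [4, 8]; color 2: [0, 2, 5, 6, 9, 10].
(χ(G) = 2 ≤ 3.)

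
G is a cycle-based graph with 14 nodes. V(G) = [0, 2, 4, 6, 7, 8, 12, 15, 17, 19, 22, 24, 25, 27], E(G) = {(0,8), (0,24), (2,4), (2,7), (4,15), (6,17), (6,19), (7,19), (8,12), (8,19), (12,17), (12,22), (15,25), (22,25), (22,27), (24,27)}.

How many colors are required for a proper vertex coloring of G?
χ(G) = 3

Clique number ω(G) = 2 (lower bound: χ ≥ ω).
Odd cycle [12, 17, 6, 19, 8] needs 3 colors (χ ≥ 3).
The coloring below uses 3 colors, so χ(G) = 3.
A valid 3-coloring: color 1: [7, 8, 15, 17, 22, 24]; color 2: [0, 4, 12, 19, 25, 27]; color 3: [2, 6].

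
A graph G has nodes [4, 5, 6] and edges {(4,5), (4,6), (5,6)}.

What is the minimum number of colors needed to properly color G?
Clique number ω(G) = 3 (lower bound: χ ≥ ω).
The clique on [4, 5, 6] has size 3, forcing χ ≥ 3, and the coloring below uses 3 colors, so χ(G) = 3.
A valid 3-coloring: color 1: [5]; color 2: [6]; color 3: [4].

χ(G) = 3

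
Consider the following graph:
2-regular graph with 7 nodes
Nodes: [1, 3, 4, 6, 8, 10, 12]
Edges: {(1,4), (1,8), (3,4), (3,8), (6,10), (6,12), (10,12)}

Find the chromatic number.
χ(G) = 3

Clique number ω(G) = 3 (lower bound: χ ≥ ω).
The clique on [6, 10, 12] has size 3, forcing χ ≥ 3, and the coloring below uses 3 colors, so χ(G) = 3.
A valid 3-coloring: color 1: [4, 8, 12]; color 2: [1, 3, 10]; color 3: [6].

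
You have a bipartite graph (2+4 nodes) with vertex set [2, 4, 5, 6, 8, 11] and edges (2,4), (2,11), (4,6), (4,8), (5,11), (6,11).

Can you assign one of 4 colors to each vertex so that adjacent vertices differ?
A valid 4-coloring: color 1: [4, 11]; color 2: [2, 5, 6, 8].
(χ(G) = 2 ≤ 4.)

Yes, G is 4-colorable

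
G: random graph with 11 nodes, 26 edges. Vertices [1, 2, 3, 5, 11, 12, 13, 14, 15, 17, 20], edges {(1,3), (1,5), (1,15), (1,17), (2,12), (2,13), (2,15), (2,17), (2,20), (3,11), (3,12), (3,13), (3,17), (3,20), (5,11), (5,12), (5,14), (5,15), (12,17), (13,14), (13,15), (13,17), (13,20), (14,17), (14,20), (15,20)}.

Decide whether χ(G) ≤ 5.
Yes, G is 5-colorable

A valid 5-coloring: color 1: [2, 3, 14]; color 2: [5, 13]; color 3: [11, 15, 17]; color 4: [1, 12, 20].
(χ(G) = 4 ≤ 5.)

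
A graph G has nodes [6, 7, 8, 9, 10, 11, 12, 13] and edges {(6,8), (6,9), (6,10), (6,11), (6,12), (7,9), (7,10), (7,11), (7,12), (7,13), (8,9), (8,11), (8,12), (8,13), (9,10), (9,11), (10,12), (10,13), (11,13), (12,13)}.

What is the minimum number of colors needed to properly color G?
Clique number ω(G) = 4 (lower bound: χ ≥ ω).
The clique on [7, 10, 12, 13] has size 4, forcing χ ≥ 4, and the coloring below uses 4 colors, so χ(G) = 4.
A valid 4-coloring: color 1: [7, 8]; color 2: [9, 12]; color 3: [10, 11]; color 4: [6, 13].

χ(G) = 4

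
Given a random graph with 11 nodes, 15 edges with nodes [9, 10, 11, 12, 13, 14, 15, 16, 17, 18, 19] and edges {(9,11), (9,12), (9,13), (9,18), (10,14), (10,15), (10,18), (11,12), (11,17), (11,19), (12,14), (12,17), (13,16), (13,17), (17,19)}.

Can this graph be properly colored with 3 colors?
Yes, G is 3-colorable

A valid 3-coloring: color 1: [9, 14, 15, 16, 17]; color 2: [10, 12, 13, 19]; color 3: [11, 18].
(χ(G) = 3 ≤ 3.)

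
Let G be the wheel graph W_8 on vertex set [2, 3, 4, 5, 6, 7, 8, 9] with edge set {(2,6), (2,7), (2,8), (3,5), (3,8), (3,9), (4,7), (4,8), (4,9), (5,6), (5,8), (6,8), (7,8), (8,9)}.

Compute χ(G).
χ(G) = 4

Clique number ω(G) = 3 (lower bound: χ ≥ ω).
Odd cycle [2, 6, 5, 3, 9, 4, 7] needs 3 colors (χ ≥ 3).
Vertex 8 is adjacent to every vertex of [2, 3, 4, 5, 6, 7, 9], which already need 3 colors among themselves, so 8 needs a new color (χ ≥ 4).
The coloring below uses 4 colors, so χ(G) = 4.
A valid 4-coloring: color 1: [8]; color 2: [2, 4, 5]; color 3: [3, 6, 7]; color 4: [9].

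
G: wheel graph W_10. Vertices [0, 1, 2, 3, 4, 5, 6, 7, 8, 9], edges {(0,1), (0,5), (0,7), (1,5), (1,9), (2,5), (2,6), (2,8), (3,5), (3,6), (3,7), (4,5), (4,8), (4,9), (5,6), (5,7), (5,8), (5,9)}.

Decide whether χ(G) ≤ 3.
No, G is not 3-colorable

Odd cycle [8, 4, 9, 1, 0, 7, 3, 6, 2] needs 3 colors (χ ≥ 3).
Vertex 5 is adjacent to every vertex of [0, 1, 2, 3, 4, 6, 7, 8, 9], which already need 3 colors among themselves, so 5 needs a new color (χ ≥ 4).
Hence χ(G) ≥ 4 > 3, so no proper 3-coloring exists.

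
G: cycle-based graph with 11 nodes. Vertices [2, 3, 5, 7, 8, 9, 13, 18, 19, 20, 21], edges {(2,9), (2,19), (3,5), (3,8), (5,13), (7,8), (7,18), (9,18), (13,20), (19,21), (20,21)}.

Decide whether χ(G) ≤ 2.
Odd cycle [7, 18, 9, 2, 19, 21, 20, 13, 5, 3, 8] needs 3 colors (χ ≥ 3).
Hence χ(G) ≥ 3 > 2, so no proper 2-coloring exists.

No, G is not 2-colorable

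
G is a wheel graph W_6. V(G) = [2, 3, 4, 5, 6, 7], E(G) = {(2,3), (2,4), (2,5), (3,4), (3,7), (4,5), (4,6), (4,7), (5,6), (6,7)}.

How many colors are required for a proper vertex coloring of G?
Clique number ω(G) = 3 (lower bound: χ ≥ ω).
Odd cycle [7, 6, 5, 2, 3] needs 3 colors (χ ≥ 3).
Vertex 4 is adjacent to every vertex of [2, 3, 5, 6, 7], which already need 3 colors among themselves, so 4 needs a new color (χ ≥ 4).
The coloring below uses 4 colors, so χ(G) = 4.
A valid 4-coloring: color 1: [4]; color 2: [2, 7]; color 3: [3, 6]; color 4: [5].

χ(G) = 4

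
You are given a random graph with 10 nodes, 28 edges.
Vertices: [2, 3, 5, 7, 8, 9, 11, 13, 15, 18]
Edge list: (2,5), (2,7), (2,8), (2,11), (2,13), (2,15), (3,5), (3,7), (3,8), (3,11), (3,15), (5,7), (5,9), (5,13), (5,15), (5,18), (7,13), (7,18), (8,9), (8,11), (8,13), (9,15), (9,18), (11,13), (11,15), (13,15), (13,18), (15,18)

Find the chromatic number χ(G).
χ(G) = 4

Clique number ω(G) = 4 (lower bound: χ ≥ ω).
The clique on [2, 8, 11, 13] has size 4, forcing χ ≥ 4, and the coloring below uses 4 colors, so χ(G) = 4.
A valid 4-coloring: color 1: [7, 8, 15]; color 2: [5, 11]; color 3: [3, 9, 13]; color 4: [2, 18].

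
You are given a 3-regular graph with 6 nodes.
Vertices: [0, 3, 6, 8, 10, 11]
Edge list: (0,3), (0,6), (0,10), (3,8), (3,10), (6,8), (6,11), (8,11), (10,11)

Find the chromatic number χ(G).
χ(G) = 3

Clique number ω(G) = 3 (lower bound: χ ≥ ω).
The clique on [0, 3, 10] has size 3, forcing χ ≥ 3, and the coloring below uses 3 colors, so χ(G) = 3.
A valid 3-coloring: color 1: [0, 11]; color 2: [8, 10]; color 3: [3, 6].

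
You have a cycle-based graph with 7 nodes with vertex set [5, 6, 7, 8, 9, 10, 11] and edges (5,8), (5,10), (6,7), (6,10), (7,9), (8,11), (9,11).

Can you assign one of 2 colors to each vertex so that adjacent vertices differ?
Odd cycle [11, 9, 7, 6, 10, 5, 8] needs 3 colors (χ ≥ 3).
Hence χ(G) ≥ 3 > 2, so no proper 2-coloring exists.

No, G is not 2-colorable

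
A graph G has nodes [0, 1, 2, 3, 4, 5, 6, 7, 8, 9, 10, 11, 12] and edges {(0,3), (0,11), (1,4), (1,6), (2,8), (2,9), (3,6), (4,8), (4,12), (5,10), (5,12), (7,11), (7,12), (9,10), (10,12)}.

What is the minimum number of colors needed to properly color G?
Clique number ω(G) = 3 (lower bound: χ ≥ ω).
The clique on [5, 10, 12] has size 3, forcing χ ≥ 3, and the coloring below uses 3 colors, so χ(G) = 3.
A valid 3-coloring: color 1: [1, 3, 8, 9, 11, 12]; color 2: [0, 2, 4, 6, 7, 10]; color 3: [5].

χ(G) = 3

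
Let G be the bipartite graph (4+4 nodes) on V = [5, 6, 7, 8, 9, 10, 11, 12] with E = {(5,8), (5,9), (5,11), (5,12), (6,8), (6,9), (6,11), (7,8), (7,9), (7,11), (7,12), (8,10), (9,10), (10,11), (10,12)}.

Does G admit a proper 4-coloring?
A valid 4-coloring: color 1: [8, 9, 11, 12]; color 2: [5, 6, 7, 10].
(χ(G) = 2 ≤ 4.)

Yes, G is 4-colorable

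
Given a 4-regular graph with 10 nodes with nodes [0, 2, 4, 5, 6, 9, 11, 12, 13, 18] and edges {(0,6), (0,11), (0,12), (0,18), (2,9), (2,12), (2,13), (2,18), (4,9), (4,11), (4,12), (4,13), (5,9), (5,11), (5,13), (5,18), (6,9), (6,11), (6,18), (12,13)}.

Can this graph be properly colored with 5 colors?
A valid 5-coloring: color 1: [9, 11, 12, 18]; color 2: [0, 13]; color 3: [2, 4, 5, 6].
(χ(G) = 3 ≤ 5.)

Yes, G is 5-colorable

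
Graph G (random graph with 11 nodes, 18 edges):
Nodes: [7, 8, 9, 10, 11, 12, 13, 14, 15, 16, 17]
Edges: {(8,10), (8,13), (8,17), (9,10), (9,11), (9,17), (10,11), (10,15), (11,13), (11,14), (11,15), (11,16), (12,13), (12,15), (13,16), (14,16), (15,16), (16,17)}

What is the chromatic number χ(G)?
χ(G) = 4

Clique number ω(G) = 3 (lower bound: χ ≥ ω).
Suppose a proper 3-coloring c exists. The clique [9, 10, 11] takes 3 distinct colors; by symmetry let c(9) = 1, c(10) = 2, c(11) = 3.
- Vertex 15: neighbors [10, 11] already have colors [2, 3] ⇒ c(15) = 1.
- Vertex 16: neighbors [15, 11] already have colors [1, 3] ⇒ c(16) = 2.
- Vertex 13: neighbors [16, 11] already have colors [2, 3] ⇒ c(13) = 1.
- Vertex 8: neighbors [13, 10] already have colors [1, 2] ⇒ c(8) = 3.
- Vertex 17: neighbors [9, 16, 8] already have colors [1, 2, 3] — all 3 colors blocked. Contradiction.
The forced assignments end in a contradiction, so G has no proper 3-coloring (χ ≥ 4).
The coloring below uses 4 colors, so χ(G) = 4.
A valid 4-coloring: color 1: [7, 8, 11, 12]; color 2: [10, 16]; color 3: [9, 13, 14, 15]; color 4: [17].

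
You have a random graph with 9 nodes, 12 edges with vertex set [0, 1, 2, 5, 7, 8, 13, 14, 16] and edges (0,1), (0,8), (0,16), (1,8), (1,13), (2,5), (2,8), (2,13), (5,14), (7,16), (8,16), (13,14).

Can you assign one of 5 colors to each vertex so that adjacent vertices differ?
Yes, G is 5-colorable

A valid 5-coloring: color 1: [5, 7, 8, 13]; color 2: [1, 2, 14, 16]; color 3: [0].
(χ(G) = 3 ≤ 5.)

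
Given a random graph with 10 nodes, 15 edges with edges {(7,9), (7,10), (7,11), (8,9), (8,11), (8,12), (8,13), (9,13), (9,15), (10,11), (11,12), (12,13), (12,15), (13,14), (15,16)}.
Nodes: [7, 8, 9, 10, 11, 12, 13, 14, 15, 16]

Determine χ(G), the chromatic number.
χ(G) = 3

Clique number ω(G) = 3 (lower bound: χ ≥ ω).
The clique on [7, 10, 11] has size 3, forcing χ ≥ 3, and the coloring below uses 3 colors, so χ(G) = 3.
A valid 3-coloring: color 1: [11, 13, 15]; color 2: [7, 8, 14, 16]; color 3: [9, 10, 12].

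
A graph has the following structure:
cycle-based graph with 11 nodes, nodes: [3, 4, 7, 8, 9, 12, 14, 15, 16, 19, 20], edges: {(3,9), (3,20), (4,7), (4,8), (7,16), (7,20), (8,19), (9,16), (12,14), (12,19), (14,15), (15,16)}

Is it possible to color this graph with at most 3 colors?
Yes, G is 3-colorable

A valid 3-coloring: color 1: [3, 7, 8, 12, 15]; color 2: [4, 14, 16, 19, 20]; color 3: [9].
(χ(G) = 3 ≤ 3.)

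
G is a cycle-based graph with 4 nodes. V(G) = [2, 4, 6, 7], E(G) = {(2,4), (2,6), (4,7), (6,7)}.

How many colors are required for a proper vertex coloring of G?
Clique number ω(G) = 2 (lower bound: χ ≥ ω).
The graph is bipartite (no odd cycle), so 2 colors suffice: χ(G) = 2.
A valid 2-coloring: color 1: [2, 7]; color 2: [4, 6].

χ(G) = 2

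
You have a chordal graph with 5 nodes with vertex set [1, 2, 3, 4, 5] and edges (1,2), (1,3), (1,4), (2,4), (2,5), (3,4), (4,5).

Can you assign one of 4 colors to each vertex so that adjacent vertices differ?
A valid 4-coloring: color 1: [4]; color 2: [2, 3]; color 3: [1, 5].
(χ(G) = 3 ≤ 4.)

Yes, G is 4-colorable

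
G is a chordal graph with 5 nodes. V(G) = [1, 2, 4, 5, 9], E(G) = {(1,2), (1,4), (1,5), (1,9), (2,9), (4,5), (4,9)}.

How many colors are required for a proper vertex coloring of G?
χ(G) = 3

Clique number ω(G) = 3 (lower bound: χ ≥ ω).
The clique on [1, 2, 9] has size 3, forcing χ ≥ 3, and the coloring below uses 3 colors, so χ(G) = 3.
A valid 3-coloring: color 1: [1]; color 2: [5, 9]; color 3: [2, 4].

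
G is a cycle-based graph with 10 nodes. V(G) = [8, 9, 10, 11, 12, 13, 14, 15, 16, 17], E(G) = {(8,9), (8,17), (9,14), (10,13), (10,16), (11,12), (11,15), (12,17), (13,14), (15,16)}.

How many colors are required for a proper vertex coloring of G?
χ(G) = 2

Clique number ω(G) = 2 (lower bound: χ ≥ ω).
The graph is bipartite (no odd cycle), so 2 colors suffice: χ(G) = 2.
A valid 2-coloring: color 1: [8, 10, 12, 14, 15]; color 2: [9, 11, 13, 16, 17].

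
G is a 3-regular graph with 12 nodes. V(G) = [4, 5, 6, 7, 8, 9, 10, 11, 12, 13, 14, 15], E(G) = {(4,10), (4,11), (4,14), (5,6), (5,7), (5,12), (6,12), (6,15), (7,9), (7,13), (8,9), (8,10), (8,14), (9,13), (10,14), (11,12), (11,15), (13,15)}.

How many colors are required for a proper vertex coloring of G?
χ(G) = 3

Clique number ω(G) = 3 (lower bound: χ ≥ ω).
The clique on [4, 10, 14] has size 3, forcing χ ≥ 3, and the coloring below uses 3 colors, so χ(G) = 3.
A valid 3-coloring: color 1: [5, 9, 10, 11]; color 2: [4, 7, 8, 12, 15]; color 3: [6, 13, 14].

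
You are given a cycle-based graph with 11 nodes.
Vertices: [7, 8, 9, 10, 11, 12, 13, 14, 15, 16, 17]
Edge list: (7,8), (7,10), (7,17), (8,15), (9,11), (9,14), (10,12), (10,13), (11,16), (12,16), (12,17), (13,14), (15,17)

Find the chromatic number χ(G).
Clique number ω(G) = 2 (lower bound: χ ≥ ω).
Odd cycle [11, 16, 12, 10, 13, 14, 9] needs 3 colors (χ ≥ 3).
The coloring below uses 3 colors, so χ(G) = 3.
A valid 3-coloring: color 1: [7, 11, 12, 14, 15]; color 2: [8, 9, 10, 16, 17]; color 3: [13].

χ(G) = 3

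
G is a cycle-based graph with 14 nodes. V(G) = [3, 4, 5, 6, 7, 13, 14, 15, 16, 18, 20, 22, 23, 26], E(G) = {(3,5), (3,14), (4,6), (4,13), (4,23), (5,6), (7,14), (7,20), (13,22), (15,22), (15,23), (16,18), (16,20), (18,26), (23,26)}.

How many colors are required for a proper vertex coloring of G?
χ(G) = 3

Clique number ω(G) = 2 (lower bound: χ ≥ ω).
Odd cycle [26, 18, 16, 20, 7, 14, 3, 5, 6, 4, 23] needs 3 colors (χ ≥ 3).
The coloring below uses 3 colors, so χ(G) = 3.
A valid 3-coloring: color 1: [5, 14, 18, 20, 22, 23]; color 2: [3, 4, 7, 15, 16, 26]; color 3: [6, 13].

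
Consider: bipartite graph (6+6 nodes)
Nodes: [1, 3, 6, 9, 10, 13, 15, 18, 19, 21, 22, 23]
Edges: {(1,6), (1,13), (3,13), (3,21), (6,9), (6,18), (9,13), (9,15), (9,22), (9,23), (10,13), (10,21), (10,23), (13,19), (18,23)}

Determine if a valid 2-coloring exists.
A valid 2-coloring: color 1: [6, 13, 15, 21, 22, 23]; color 2: [1, 3, 9, 10, 18, 19].
(χ(G) = 2 ≤ 2.)

Yes, G is 2-colorable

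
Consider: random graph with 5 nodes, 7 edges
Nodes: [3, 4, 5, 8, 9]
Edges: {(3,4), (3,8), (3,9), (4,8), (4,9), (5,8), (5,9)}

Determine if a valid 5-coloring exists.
A valid 5-coloring: color 1: [8, 9]; color 2: [4, 5]; color 3: [3].
(χ(G) = 3 ≤ 5.)

Yes, G is 5-colorable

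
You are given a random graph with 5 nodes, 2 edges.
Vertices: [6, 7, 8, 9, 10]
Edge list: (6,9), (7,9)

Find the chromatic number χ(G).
χ(G) = 2

Clique number ω(G) = 2 (lower bound: χ ≥ ω).
The graph is bipartite (no odd cycle), so 2 colors suffice: χ(G) = 2.
A valid 2-coloring: color 1: [8, 9, 10]; color 2: [6, 7].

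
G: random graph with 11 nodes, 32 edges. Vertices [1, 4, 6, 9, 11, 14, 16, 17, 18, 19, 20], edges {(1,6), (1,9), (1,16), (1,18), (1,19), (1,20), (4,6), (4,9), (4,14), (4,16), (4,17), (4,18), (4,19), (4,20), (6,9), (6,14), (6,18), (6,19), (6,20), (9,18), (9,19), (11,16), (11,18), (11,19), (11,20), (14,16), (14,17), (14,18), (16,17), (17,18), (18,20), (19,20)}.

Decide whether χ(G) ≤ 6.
A valid 6-coloring: color 1: [1, 4, 11]; color 2: [16, 18, 19]; color 3: [6, 17]; color 4: [9, 14, 20].
(χ(G) = 4 ≤ 6.)

Yes, G is 6-colorable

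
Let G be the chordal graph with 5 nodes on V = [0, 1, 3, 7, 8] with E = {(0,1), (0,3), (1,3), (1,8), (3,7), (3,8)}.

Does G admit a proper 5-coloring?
Yes, G is 5-colorable

A valid 5-coloring: color 1: [3]; color 2: [1, 7]; color 3: [0, 8].
(χ(G) = 3 ≤ 5.)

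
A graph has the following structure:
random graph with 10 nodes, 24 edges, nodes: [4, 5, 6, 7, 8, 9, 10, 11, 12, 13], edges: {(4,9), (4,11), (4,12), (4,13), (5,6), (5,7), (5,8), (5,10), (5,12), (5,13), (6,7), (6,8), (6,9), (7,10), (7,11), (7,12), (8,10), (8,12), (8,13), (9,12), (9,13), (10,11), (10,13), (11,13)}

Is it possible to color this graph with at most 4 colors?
Yes, G is 4-colorable

A valid 4-coloring: color 1: [6, 12, 13]; color 2: [5, 9, 11]; color 3: [4, 7, 8]; color 4: [10].
(χ(G) = 4 ≤ 4.)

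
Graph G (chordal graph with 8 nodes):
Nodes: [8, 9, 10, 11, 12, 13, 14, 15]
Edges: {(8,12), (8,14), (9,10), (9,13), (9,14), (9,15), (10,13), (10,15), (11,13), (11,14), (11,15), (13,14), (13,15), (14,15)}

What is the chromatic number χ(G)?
Clique number ω(G) = 4 (lower bound: χ ≥ ω).
The clique on [9, 10, 13, 15] has size 4, forcing χ ≥ 4, and the coloring below uses 4 colors, so χ(G) = 4.
A valid 4-coloring: color 1: [8, 15]; color 2: [12, 13]; color 3: [10, 14]; color 4: [9, 11].

χ(G) = 4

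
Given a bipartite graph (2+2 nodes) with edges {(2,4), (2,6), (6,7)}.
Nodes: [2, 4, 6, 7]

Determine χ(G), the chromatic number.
Clique number ω(G) = 2 (lower bound: χ ≥ ω).
The graph is bipartite (no odd cycle), so 2 colors suffice: χ(G) = 2.
A valid 2-coloring: color 1: [4, 6]; color 2: [2, 7].

χ(G) = 2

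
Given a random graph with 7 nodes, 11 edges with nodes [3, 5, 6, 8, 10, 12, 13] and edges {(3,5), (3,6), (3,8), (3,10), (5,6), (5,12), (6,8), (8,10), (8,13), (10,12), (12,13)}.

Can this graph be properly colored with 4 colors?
Yes, G is 4-colorable

A valid 4-coloring: color 1: [5, 8]; color 2: [3, 12]; color 3: [6, 10, 13].
(χ(G) = 3 ≤ 4.)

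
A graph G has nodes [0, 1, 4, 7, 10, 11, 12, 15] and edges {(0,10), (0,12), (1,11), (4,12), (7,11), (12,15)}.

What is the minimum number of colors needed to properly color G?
χ(G) = 2

Clique number ω(G) = 2 (lower bound: χ ≥ ω).
The graph is bipartite (no odd cycle), so 2 colors suffice: χ(G) = 2.
A valid 2-coloring: color 1: [10, 11, 12]; color 2: [0, 1, 4, 7, 15].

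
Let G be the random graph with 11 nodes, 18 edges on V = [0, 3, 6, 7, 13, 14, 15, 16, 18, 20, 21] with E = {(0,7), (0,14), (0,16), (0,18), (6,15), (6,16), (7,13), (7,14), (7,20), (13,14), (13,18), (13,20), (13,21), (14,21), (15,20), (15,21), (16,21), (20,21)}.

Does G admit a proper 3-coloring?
A valid 3-coloring: color 1: [0, 3, 13, 15]; color 2: [6, 7, 18, 21]; color 3: [14, 16, 20].
(χ(G) = 3 ≤ 3.)

Yes, G is 3-colorable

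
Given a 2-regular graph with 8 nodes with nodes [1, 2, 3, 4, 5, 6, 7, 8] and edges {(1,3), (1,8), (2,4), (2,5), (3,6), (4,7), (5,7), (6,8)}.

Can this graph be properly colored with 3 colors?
A valid 3-coloring: color 1: [3, 4, 5, 8]; color 2: [1, 2, 6, 7].
(χ(G) = 2 ≤ 3.)

Yes, G is 3-colorable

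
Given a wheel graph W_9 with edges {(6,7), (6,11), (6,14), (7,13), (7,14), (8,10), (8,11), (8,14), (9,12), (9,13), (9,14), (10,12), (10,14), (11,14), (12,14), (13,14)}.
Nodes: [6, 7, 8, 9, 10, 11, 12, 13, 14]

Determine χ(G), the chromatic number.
χ(G) = 3

Clique number ω(G) = 3 (lower bound: χ ≥ ω).
The clique on [6, 11, 14] has size 3, forcing χ ≥ 3, and the coloring below uses 3 colors, so χ(G) = 3.
A valid 3-coloring: color 1: [14]; color 2: [6, 8, 12, 13]; color 3: [7, 9, 10, 11].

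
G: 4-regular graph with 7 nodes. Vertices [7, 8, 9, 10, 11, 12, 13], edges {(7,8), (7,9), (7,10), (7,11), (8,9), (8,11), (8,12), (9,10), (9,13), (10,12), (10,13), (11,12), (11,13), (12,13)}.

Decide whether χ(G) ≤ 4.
A valid 4-coloring: color 1: [10, 11]; color 2: [8, 13]; color 3: [9, 12]; color 4: [7].
(χ(G) = 4 ≤ 4.)

Yes, G is 4-colorable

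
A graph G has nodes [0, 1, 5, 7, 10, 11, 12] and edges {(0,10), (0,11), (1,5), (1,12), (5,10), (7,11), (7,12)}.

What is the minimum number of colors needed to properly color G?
χ(G) = 3

Clique number ω(G) = 2 (lower bound: χ ≥ ω).
Odd cycle [10, 5, 1, 12, 7, 11, 0] needs 3 colors (χ ≥ 3).
The coloring below uses 3 colors, so χ(G) = 3.
A valid 3-coloring: color 1: [10, 11, 12]; color 2: [0, 5, 7]; color 3: [1].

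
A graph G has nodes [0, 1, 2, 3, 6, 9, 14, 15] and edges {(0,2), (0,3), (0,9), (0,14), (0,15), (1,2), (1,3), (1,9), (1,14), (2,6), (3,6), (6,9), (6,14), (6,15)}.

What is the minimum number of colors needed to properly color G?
Clique number ω(G) = 2 (lower bound: χ ≥ ω).
The graph is bipartite (no odd cycle), so 2 colors suffice: χ(G) = 2.
A valid 2-coloring: color 1: [0, 1, 6]; color 2: [2, 3, 9, 14, 15].

χ(G) = 2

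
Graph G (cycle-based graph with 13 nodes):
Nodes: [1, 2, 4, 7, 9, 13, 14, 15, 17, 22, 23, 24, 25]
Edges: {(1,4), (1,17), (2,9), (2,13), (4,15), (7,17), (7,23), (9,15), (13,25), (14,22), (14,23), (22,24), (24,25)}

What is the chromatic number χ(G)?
χ(G) = 3

Clique number ω(G) = 2 (lower bound: χ ≥ ω).
Odd cycle [13, 2, 9, 15, 4, 1, 17, 7, 23, 14, 22, 24, 25] needs 3 colors (χ ≥ 3).
The coloring below uses 3 colors, so χ(G) = 3.
A valid 3-coloring: color 1: [4, 9, 13, 17, 23, 24]; color 2: [1, 2, 7, 14, 15, 25]; color 3: [22].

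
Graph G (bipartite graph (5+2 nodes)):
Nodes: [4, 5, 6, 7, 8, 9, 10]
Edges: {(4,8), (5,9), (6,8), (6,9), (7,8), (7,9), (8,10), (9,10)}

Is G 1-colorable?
No, G is not 1-colorable

Edge (8,10) forces its endpoints to differ, so 1 color is not enough.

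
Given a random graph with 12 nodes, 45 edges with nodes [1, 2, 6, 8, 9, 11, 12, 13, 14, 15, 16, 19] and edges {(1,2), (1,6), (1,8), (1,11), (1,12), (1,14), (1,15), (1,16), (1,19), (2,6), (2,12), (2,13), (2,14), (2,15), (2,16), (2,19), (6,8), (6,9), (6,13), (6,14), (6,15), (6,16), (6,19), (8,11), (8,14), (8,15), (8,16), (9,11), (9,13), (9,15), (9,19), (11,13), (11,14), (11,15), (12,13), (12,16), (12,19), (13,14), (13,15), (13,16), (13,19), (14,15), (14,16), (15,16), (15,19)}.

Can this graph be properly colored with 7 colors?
A valid 7-coloring: color 1: [12, 15]; color 2: [6, 11]; color 3: [1, 13]; color 4: [14, 19]; color 5: [2, 8, 9]; color 6: [16].
(χ(G) = 6 ≤ 7.)

Yes, G is 7-colorable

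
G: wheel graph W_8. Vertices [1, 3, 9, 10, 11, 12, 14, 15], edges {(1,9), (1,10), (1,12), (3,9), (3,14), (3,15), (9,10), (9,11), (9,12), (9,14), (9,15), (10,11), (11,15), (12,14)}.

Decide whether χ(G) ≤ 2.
No, G is not 2-colorable

The clique on vertices [1, 9, 10] has size 3 > 2, so it alone needs 3 colors.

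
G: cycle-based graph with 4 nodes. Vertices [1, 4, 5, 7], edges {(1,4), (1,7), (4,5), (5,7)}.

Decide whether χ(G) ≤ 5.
A valid 5-coloring: color 1: [4, 7]; color 2: [1, 5].
(χ(G) = 2 ≤ 5.)

Yes, G is 5-colorable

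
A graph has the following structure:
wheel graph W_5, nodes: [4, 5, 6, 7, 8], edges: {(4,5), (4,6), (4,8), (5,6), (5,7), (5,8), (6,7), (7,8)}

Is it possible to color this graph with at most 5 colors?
Yes, G is 5-colorable

A valid 5-coloring: color 1: [5]; color 2: [6, 8]; color 3: [4, 7].
(χ(G) = 3 ≤ 5.)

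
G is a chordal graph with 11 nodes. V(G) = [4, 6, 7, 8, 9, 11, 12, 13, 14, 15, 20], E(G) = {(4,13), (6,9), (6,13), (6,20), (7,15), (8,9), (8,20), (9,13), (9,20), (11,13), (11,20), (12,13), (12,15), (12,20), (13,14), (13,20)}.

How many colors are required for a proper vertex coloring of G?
χ(G) = 4

Clique number ω(G) = 4 (lower bound: χ ≥ ω).
The clique on [6, 9, 13, 20] has size 4, forcing χ ≥ 4, and the coloring below uses 4 colors, so χ(G) = 4.
A valid 4-coloring: color 1: [8, 13, 15]; color 2: [4, 7, 14, 20]; color 3: [9, 11, 12]; color 4: [6].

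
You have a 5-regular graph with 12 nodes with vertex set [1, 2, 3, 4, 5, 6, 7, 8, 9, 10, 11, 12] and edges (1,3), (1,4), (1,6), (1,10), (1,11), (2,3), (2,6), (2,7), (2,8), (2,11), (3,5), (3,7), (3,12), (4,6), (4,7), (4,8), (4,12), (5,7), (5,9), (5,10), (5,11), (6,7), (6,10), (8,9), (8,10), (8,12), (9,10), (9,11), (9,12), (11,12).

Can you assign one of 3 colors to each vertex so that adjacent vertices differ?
No, G is not 3-colorable

Odd cycle [12, 8, 10, 5, 11] needs 3 colors (χ ≥ 3).
Vertex 9 is adjacent to every vertex of [5, 8, 10, 11, 12], which already need 3 colors among themselves, so 9 needs a new color (χ ≥ 4).
Hence χ(G) ≥ 4 > 3, so no proper 3-coloring exists.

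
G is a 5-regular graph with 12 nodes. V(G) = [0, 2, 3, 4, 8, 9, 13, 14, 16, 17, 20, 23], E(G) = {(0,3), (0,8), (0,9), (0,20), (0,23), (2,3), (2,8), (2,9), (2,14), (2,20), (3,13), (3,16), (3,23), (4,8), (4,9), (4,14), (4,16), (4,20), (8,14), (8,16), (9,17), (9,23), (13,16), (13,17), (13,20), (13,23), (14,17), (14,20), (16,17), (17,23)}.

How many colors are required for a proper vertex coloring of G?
Clique number ω(G) = 3 (lower bound: χ ≥ ω).
Odd cycle [17, 13, 3, 0, 9] needs 3 colors (χ ≥ 3).
Vertex 23 is adjacent to every vertex of [0, 3, 9, 13, 17], which already need 3 colors among themselves, so 23 needs a new color (χ ≥ 4).
The coloring below uses 4 colors, so χ(G) = 4.
A valid 4-coloring: color 1: [3, 8, 17, 20]; color 2: [14, 16, 23]; color 3: [0, 2, 4, 13]; color 4: [9].

χ(G) = 4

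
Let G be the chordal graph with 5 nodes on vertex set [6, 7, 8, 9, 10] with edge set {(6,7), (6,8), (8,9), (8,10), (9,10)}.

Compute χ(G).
χ(G) = 3

Clique number ω(G) = 3 (lower bound: χ ≥ ω).
The clique on [8, 9, 10] has size 3, forcing χ ≥ 3, and the coloring below uses 3 colors, so χ(G) = 3.
A valid 3-coloring: color 1: [7, 8]; color 2: [6, 9]; color 3: [10].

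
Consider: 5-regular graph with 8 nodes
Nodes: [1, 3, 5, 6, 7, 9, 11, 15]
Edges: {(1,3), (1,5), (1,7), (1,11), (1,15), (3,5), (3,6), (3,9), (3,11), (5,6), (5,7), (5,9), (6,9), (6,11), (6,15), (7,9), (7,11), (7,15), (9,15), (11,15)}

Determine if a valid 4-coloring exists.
Yes, G is 4-colorable

A valid 4-coloring: color 1: [5, 11]; color 2: [3, 15]; color 3: [1, 9]; color 4: [6, 7].
(χ(G) = 4 ≤ 4.)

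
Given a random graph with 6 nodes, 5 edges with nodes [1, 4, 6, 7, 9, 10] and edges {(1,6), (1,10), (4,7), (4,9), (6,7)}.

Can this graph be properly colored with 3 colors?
Yes, G is 3-colorable

A valid 3-coloring: color 1: [4, 6, 10]; color 2: [1, 7, 9].
(χ(G) = 2 ≤ 3.)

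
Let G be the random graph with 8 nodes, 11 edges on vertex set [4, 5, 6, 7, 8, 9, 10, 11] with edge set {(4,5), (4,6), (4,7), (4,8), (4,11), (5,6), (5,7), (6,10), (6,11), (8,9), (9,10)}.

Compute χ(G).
Clique number ω(G) = 3 (lower bound: χ ≥ ω).
The clique on [4, 6, 11] has size 3, forcing χ ≥ 3, and the coloring below uses 3 colors, so χ(G) = 3.
A valid 3-coloring: color 1: [4, 9]; color 2: [6, 7, 8]; color 3: [5, 10, 11].

χ(G) = 3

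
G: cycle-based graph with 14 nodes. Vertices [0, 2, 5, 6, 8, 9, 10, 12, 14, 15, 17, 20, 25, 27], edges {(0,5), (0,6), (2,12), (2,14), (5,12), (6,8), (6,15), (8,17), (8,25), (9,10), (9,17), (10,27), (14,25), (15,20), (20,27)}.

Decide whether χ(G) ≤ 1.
Edge (2,12) forces its endpoints to differ, so 1 color is not enough.

No, G is not 1-colorable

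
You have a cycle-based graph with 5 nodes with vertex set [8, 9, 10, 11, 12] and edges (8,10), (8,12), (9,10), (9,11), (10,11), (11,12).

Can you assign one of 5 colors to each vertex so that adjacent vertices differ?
A valid 5-coloring: color 1: [8, 11]; color 2: [10, 12]; color 3: [9].
(χ(G) = 3 ≤ 5.)

Yes, G is 5-colorable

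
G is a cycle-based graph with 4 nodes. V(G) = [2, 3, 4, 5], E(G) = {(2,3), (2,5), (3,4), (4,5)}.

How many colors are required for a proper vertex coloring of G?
Clique number ω(G) = 2 (lower bound: χ ≥ ω).
The graph is bipartite (no odd cycle), so 2 colors suffice: χ(G) = 2.
A valid 2-coloring: color 1: [2, 4]; color 2: [3, 5].

χ(G) = 2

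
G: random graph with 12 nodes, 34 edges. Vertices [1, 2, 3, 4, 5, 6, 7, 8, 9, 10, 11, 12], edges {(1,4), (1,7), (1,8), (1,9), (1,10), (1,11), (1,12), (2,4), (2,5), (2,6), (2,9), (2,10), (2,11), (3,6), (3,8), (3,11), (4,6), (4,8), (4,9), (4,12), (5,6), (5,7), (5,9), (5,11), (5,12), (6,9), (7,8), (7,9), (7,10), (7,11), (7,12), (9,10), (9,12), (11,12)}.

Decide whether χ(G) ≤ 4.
Suppose a proper 4-coloring c exists. The clique [1, 4, 9, 12] takes 4 distinct colors; by symmetry let c(1) = 1, c(4) = 2, c(9) = 3, c(12) = 4.
- Vertex 7: neighbors [1, 9, 12] already have colors [1, 3, 4] ⇒ c(7) = 2.
- Vertex 5: neighbors [7, 9, 12] already have colors [2, 3, 4] ⇒ c(5) = 1.
- Vertex 2: neighbors [5, 4, 9] already have colors [1, 2, 3] ⇒ c(2) = 4.
- Vertex 6: neighbors [5, 4, 9, 2] already have colors [1, 2, 3, 4] — all 4 colors blocked. Contradiction.
The forced assignments end in a contradiction, so G has no proper 4-coloring (χ ≥ 5).

No, G is not 4-colorable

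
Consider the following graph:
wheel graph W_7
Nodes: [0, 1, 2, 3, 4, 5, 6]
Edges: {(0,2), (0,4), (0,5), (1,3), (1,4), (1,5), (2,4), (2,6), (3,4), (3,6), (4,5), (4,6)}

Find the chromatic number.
χ(G) = 3

Clique number ω(G) = 3 (lower bound: χ ≥ ω).
The clique on [0, 2, 4] has size 3, forcing χ ≥ 3, and the coloring below uses 3 colors, so χ(G) = 3.
A valid 3-coloring: color 1: [4]; color 2: [0, 1, 6]; color 3: [2, 3, 5].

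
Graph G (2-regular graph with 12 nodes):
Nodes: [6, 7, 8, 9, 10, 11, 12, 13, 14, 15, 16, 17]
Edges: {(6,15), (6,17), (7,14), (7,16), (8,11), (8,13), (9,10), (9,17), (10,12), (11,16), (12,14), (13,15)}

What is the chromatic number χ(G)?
χ(G) = 2

Clique number ω(G) = 2 (lower bound: χ ≥ ω).
The graph is bipartite (no odd cycle), so 2 colors suffice: χ(G) = 2.
A valid 2-coloring: color 1: [6, 7, 9, 11, 12, 13]; color 2: [8, 10, 14, 15, 16, 17].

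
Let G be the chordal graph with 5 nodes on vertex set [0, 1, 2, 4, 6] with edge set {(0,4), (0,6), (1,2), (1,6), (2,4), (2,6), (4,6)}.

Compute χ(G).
χ(G) = 3

Clique number ω(G) = 3 (lower bound: χ ≥ ω).
The clique on [0, 4, 6] has size 3, forcing χ ≥ 3, and the coloring below uses 3 colors, so χ(G) = 3.
A valid 3-coloring: color 1: [6]; color 2: [1, 4]; color 3: [0, 2].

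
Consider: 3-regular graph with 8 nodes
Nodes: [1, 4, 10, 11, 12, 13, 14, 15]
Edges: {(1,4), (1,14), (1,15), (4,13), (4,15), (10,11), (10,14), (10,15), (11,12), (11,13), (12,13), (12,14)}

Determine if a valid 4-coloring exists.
A valid 4-coloring: color 1: [4, 11, 14]; color 2: [1, 10, 13]; color 3: [12, 15].
(χ(G) = 3 ≤ 4.)

Yes, G is 4-colorable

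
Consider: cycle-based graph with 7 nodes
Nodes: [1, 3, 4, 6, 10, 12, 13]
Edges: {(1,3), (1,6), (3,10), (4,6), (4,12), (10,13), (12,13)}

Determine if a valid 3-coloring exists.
Yes, G is 3-colorable

A valid 3-coloring: color 1: [3, 4, 13]; color 2: [6, 10, 12]; color 3: [1].
(χ(G) = 3 ≤ 3.)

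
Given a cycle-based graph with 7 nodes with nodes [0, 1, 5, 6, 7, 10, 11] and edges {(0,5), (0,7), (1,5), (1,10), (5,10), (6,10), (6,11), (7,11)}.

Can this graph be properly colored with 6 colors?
Yes, G is 6-colorable

A valid 6-coloring: color 1: [5, 6, 7]; color 2: [0, 10, 11]; color 3: [1].
(χ(G) = 3 ≤ 6.)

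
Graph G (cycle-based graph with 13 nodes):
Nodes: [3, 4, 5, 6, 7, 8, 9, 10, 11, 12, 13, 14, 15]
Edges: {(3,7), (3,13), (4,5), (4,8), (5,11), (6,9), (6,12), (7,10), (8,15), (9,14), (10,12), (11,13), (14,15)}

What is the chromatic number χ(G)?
χ(G) = 3

Clique number ω(G) = 2 (lower bound: χ ≥ ω).
Odd cycle [5, 4, 8, 15, 14, 9, 6, 12, 10, 7, 3, 13, 11] needs 3 colors (χ ≥ 3).
The coloring below uses 3 colors, so χ(G) = 3.
A valid 3-coloring: color 1: [5, 6, 8, 10, 13, 14]; color 2: [4, 7, 9, 11, 12, 15]; color 3: [3].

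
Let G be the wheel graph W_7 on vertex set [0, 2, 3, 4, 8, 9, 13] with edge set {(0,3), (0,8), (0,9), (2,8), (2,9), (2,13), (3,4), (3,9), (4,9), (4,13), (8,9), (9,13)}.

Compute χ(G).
χ(G) = 3

Clique number ω(G) = 3 (lower bound: χ ≥ ω).
The clique on [0, 8, 9] has size 3, forcing χ ≥ 3, and the coloring below uses 3 colors, so χ(G) = 3.
A valid 3-coloring: color 1: [9]; color 2: [0, 2, 4]; color 3: [3, 8, 13].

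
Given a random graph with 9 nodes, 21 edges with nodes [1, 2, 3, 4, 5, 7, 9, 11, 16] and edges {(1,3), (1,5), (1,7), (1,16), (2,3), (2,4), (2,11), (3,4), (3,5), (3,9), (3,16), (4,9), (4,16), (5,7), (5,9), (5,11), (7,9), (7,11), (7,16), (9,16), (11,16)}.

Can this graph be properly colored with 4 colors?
A valid 4-coloring: color 1: [2, 5, 16]; color 2: [3, 7]; color 3: [1, 9, 11]; color 4: [4].
(χ(G) = 4 ≤ 4.)

Yes, G is 4-colorable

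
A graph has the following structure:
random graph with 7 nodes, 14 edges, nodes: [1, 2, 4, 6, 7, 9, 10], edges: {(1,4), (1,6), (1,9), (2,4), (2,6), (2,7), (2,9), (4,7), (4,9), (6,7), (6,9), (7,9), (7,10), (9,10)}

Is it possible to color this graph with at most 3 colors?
The clique on vertices [2, 4, 7, 9] has size 4 > 3, so it alone needs 4 colors.

No, G is not 3-colorable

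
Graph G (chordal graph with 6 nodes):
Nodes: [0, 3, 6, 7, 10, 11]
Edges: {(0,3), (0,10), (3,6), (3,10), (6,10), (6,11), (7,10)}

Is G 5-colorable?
A valid 5-coloring: color 1: [10, 11]; color 2: [3, 7]; color 3: [0, 6].
(χ(G) = 3 ≤ 5.)

Yes, G is 5-colorable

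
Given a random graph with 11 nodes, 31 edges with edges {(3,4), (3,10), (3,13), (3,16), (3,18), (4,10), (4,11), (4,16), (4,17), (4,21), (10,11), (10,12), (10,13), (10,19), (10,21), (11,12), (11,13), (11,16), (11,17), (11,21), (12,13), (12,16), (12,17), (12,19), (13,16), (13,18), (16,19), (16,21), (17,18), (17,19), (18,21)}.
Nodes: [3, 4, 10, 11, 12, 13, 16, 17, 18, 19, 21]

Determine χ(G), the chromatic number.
χ(G) = 4

Clique number ω(G) = 4 (lower bound: χ ≥ ω).
The clique on [4, 11, 16, 21] has size 4, forcing χ ≥ 4, and the coloring below uses 4 colors, so χ(G) = 4.
A valid 4-coloring: color 1: [10, 16, 17]; color 2: [11, 18, 19]; color 3: [4, 13]; color 4: [3, 12, 21].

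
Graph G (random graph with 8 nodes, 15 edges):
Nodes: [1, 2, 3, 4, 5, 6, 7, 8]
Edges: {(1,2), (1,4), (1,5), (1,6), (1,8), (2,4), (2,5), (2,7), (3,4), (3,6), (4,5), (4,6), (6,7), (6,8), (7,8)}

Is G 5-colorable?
A valid 5-coloring: color 1: [1, 3, 7]; color 2: [4, 8]; color 3: [2, 6]; color 4: [5].
(χ(G) = 4 ≤ 5.)

Yes, G is 5-colorable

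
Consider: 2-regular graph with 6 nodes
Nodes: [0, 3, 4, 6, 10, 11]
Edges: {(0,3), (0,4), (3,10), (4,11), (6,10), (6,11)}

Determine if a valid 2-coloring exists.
Yes, G is 2-colorable

A valid 2-coloring: color 1: [0, 10, 11]; color 2: [3, 4, 6].
(χ(G) = 2 ≤ 2.)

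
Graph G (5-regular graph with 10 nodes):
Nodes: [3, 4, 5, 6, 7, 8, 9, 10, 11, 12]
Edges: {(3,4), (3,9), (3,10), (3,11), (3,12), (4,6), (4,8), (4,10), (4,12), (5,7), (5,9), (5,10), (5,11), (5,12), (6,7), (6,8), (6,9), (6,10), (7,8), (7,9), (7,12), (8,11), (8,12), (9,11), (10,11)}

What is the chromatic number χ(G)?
Clique number ω(G) = 3 (lower bound: χ ≥ ω).
Odd cycle [8, 6, 10, 3, 12] needs 3 colors (χ ≥ 3).
Vertex 4 is adjacent to every vertex of [3, 6, 8, 10, 12], which already need 3 colors among themselves, so 4 needs a new color (χ ≥ 4).
The coloring below uses 4 colors, so χ(G) = 4.
A valid 4-coloring: color 1: [4, 7, 11]; color 2: [3, 5, 6]; color 3: [8, 9, 10]; color 4: [12].

χ(G) = 4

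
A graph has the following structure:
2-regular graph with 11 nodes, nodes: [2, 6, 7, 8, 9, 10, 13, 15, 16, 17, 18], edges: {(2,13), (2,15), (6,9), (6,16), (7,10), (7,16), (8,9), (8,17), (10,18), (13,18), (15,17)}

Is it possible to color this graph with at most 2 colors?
No, G is not 2-colorable

Odd cycle [13, 2, 15, 17, 8, 9, 6, 16, 7, 10, 18] needs 3 colors (χ ≥ 3).
Hence χ(G) ≥ 3 > 2, so no proper 2-coloring exists.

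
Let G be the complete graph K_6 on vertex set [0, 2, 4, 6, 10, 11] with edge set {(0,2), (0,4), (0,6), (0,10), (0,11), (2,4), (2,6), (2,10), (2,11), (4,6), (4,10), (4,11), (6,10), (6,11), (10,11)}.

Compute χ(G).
Clique number ω(G) = 6 (lower bound: χ ≥ ω).
The clique on [0, 2, 4, 6, 10, 11] has size 6, forcing χ ≥ 6, and the coloring below uses 6 colors, so χ(G) = 6.
A valid 6-coloring: color 1: [4]; color 2: [11]; color 3: [2]; color 4: [0]; color 5: [10]; color 6: [6].

χ(G) = 6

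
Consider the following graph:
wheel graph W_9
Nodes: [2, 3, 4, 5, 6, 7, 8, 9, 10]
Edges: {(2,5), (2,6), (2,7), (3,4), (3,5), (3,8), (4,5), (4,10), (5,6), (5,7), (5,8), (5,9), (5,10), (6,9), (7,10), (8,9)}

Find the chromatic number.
χ(G) = 3

Clique number ω(G) = 3 (lower bound: χ ≥ ω).
The clique on [2, 5, 6] has size 3, forcing χ ≥ 3, and the coloring below uses 3 colors, so χ(G) = 3.
A valid 3-coloring: color 1: [5]; color 2: [2, 3, 9, 10]; color 3: [4, 6, 7, 8].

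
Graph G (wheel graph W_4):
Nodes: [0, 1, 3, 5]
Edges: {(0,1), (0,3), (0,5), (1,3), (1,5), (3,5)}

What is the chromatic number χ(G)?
Clique number ω(G) = 4 (lower bound: χ ≥ ω).
The clique on [0, 1, 3, 5] has size 4, forcing χ ≥ 4, and the coloring below uses 4 colors, so χ(G) = 4.
A valid 4-coloring: color 1: [1]; color 2: [0]; color 3: [3]; color 4: [5].

χ(G) = 4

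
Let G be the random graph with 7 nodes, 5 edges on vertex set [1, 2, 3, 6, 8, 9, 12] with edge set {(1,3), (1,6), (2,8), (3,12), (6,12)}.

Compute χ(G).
χ(G) = 2

Clique number ω(G) = 2 (lower bound: χ ≥ ω).
The graph is bipartite (no odd cycle), so 2 colors suffice: χ(G) = 2.
A valid 2-coloring: color 1: [2, 3, 6, 9]; color 2: [1, 8, 12].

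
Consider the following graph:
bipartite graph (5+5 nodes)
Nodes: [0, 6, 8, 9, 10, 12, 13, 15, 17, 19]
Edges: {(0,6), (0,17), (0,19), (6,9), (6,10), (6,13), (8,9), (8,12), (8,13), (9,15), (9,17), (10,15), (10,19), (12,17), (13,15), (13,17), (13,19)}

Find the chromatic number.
Clique number ω(G) = 2 (lower bound: χ ≥ ω).
The graph is bipartite (no odd cycle), so 2 colors suffice: χ(G) = 2.
A valid 2-coloring: color 1: [0, 9, 10, 12, 13]; color 2: [6, 8, 15, 17, 19].

χ(G) = 2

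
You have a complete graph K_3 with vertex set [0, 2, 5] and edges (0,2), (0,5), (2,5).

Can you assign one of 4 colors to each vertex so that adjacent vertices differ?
A valid 4-coloring: color 1: [0]; color 2: [5]; color 3: [2].
(χ(G) = 3 ≤ 4.)

Yes, G is 4-colorable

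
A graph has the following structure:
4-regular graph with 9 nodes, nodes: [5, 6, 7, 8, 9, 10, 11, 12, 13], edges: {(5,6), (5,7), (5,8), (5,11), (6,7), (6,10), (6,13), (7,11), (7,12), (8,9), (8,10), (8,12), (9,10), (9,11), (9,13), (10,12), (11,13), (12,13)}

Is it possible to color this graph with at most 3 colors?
A valid 3-coloring: color 1: [5, 9, 12]; color 2: [6, 8, 11]; color 3: [7, 10, 13].
(χ(G) = 3 ≤ 3.)

Yes, G is 3-colorable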